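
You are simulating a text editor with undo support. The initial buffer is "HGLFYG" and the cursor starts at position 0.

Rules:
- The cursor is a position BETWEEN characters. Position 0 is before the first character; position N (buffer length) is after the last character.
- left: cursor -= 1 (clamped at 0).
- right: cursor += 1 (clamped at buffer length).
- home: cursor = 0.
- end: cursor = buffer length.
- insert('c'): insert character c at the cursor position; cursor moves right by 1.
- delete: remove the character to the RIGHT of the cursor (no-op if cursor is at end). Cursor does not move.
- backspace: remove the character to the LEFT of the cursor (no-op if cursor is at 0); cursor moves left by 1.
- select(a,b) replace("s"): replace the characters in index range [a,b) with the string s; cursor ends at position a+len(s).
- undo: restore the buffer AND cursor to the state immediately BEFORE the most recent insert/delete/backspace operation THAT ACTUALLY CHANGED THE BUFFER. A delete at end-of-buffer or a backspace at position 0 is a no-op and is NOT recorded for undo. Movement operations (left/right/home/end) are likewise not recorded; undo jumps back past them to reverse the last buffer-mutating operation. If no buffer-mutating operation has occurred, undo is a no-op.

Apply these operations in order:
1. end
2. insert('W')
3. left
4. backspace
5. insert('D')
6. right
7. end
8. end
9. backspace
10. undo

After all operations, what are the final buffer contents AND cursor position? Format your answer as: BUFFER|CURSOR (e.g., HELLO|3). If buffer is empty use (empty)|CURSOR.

After op 1 (end): buf='HGLFYG' cursor=6
After op 2 (insert('W')): buf='HGLFYGW' cursor=7
After op 3 (left): buf='HGLFYGW' cursor=6
After op 4 (backspace): buf='HGLFYW' cursor=5
After op 5 (insert('D')): buf='HGLFYDW' cursor=6
After op 6 (right): buf='HGLFYDW' cursor=7
After op 7 (end): buf='HGLFYDW' cursor=7
After op 8 (end): buf='HGLFYDW' cursor=7
After op 9 (backspace): buf='HGLFYD' cursor=6
After op 10 (undo): buf='HGLFYDW' cursor=7

Answer: HGLFYDW|7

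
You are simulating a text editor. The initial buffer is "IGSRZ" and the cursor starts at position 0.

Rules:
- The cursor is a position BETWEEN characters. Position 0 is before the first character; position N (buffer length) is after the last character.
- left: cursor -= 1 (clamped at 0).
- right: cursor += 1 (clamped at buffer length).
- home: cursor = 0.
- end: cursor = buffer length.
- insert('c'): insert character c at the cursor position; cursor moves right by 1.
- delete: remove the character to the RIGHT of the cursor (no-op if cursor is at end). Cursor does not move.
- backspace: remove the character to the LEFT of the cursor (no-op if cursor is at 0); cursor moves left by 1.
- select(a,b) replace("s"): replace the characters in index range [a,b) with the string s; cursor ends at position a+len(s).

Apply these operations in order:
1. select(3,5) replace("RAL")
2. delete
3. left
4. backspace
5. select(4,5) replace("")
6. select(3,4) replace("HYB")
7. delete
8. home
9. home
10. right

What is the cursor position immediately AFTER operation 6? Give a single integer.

Answer: 6

Derivation:
After op 1 (select(3,5) replace("RAL")): buf='IGSRAL' cursor=6
After op 2 (delete): buf='IGSRAL' cursor=6
After op 3 (left): buf='IGSRAL' cursor=5
After op 4 (backspace): buf='IGSRL' cursor=4
After op 5 (select(4,5) replace("")): buf='IGSR' cursor=4
After op 6 (select(3,4) replace("HYB")): buf='IGSHYB' cursor=6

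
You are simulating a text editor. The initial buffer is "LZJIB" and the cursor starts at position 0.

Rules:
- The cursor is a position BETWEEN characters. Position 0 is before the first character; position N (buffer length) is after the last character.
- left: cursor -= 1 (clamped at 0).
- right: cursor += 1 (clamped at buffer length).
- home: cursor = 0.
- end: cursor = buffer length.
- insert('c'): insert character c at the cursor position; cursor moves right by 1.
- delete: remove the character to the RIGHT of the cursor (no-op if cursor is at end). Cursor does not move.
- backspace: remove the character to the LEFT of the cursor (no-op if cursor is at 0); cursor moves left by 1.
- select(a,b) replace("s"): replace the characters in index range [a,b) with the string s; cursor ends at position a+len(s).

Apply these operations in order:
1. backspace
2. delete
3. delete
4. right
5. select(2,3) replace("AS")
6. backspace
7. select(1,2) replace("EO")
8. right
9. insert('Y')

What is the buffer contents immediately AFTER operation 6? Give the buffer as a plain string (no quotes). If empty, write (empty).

After op 1 (backspace): buf='LZJIB' cursor=0
After op 2 (delete): buf='ZJIB' cursor=0
After op 3 (delete): buf='JIB' cursor=0
After op 4 (right): buf='JIB' cursor=1
After op 5 (select(2,3) replace("AS")): buf='JIAS' cursor=4
After op 6 (backspace): buf='JIA' cursor=3

Answer: JIA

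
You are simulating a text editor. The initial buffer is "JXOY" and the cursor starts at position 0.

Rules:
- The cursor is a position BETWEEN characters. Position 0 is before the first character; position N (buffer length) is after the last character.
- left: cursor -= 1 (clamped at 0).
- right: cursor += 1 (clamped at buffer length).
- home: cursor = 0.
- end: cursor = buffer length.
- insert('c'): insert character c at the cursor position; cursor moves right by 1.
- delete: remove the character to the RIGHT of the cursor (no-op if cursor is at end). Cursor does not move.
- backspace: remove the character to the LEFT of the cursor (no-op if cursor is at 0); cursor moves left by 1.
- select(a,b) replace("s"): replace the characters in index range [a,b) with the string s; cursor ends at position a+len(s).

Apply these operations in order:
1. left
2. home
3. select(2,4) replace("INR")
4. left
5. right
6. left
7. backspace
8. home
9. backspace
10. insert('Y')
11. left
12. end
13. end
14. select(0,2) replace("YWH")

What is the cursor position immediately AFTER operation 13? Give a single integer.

Answer: 5

Derivation:
After op 1 (left): buf='JXOY' cursor=0
After op 2 (home): buf='JXOY' cursor=0
After op 3 (select(2,4) replace("INR")): buf='JXINR' cursor=5
After op 4 (left): buf='JXINR' cursor=4
After op 5 (right): buf='JXINR' cursor=5
After op 6 (left): buf='JXINR' cursor=4
After op 7 (backspace): buf='JXIR' cursor=3
After op 8 (home): buf='JXIR' cursor=0
After op 9 (backspace): buf='JXIR' cursor=0
After op 10 (insert('Y')): buf='YJXIR' cursor=1
After op 11 (left): buf='YJXIR' cursor=0
After op 12 (end): buf='YJXIR' cursor=5
After op 13 (end): buf='YJXIR' cursor=5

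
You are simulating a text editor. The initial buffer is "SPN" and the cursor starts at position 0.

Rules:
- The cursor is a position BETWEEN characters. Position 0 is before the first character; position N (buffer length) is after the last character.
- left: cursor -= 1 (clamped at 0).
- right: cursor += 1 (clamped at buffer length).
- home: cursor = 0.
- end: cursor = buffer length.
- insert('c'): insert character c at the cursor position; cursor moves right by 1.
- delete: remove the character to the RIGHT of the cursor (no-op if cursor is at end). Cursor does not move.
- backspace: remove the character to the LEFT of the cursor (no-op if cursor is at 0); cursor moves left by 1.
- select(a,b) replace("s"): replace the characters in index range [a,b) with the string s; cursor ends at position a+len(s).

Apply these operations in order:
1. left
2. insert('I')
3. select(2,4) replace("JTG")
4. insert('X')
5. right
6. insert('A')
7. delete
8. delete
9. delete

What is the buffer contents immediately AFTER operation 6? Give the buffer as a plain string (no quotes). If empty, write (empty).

After op 1 (left): buf='SPN' cursor=0
After op 2 (insert('I')): buf='ISPN' cursor=1
After op 3 (select(2,4) replace("JTG")): buf='ISJTG' cursor=5
After op 4 (insert('X')): buf='ISJTGX' cursor=6
After op 5 (right): buf='ISJTGX' cursor=6
After op 6 (insert('A')): buf='ISJTGXA' cursor=7

Answer: ISJTGXA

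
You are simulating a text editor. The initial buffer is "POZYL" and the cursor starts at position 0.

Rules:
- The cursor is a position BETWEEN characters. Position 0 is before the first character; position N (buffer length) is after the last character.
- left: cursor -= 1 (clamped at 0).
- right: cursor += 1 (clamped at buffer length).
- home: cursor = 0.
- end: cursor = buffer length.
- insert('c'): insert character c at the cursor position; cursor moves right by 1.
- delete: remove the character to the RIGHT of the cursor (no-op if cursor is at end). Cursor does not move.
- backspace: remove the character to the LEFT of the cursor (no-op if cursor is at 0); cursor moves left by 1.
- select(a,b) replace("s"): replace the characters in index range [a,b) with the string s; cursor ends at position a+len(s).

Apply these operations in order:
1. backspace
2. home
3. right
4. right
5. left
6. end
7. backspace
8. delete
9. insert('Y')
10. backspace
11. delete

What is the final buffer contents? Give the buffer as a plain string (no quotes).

Answer: POZY

Derivation:
After op 1 (backspace): buf='POZYL' cursor=0
After op 2 (home): buf='POZYL' cursor=0
After op 3 (right): buf='POZYL' cursor=1
After op 4 (right): buf='POZYL' cursor=2
After op 5 (left): buf='POZYL' cursor=1
After op 6 (end): buf='POZYL' cursor=5
After op 7 (backspace): buf='POZY' cursor=4
After op 8 (delete): buf='POZY' cursor=4
After op 9 (insert('Y')): buf='POZYY' cursor=5
After op 10 (backspace): buf='POZY' cursor=4
After op 11 (delete): buf='POZY' cursor=4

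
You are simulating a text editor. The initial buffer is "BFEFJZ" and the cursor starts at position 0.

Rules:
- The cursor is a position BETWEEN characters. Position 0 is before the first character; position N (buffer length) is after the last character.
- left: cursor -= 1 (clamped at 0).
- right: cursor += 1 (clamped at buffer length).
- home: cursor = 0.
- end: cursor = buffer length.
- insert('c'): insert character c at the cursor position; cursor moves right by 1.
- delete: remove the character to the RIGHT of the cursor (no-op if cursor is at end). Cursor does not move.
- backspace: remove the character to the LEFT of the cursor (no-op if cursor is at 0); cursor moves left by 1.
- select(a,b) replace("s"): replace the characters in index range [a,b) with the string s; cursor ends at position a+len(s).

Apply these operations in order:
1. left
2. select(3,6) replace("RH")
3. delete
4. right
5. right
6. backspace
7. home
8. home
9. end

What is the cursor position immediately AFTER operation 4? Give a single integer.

Answer: 5

Derivation:
After op 1 (left): buf='BFEFJZ' cursor=0
After op 2 (select(3,6) replace("RH")): buf='BFERH' cursor=5
After op 3 (delete): buf='BFERH' cursor=5
After op 4 (right): buf='BFERH' cursor=5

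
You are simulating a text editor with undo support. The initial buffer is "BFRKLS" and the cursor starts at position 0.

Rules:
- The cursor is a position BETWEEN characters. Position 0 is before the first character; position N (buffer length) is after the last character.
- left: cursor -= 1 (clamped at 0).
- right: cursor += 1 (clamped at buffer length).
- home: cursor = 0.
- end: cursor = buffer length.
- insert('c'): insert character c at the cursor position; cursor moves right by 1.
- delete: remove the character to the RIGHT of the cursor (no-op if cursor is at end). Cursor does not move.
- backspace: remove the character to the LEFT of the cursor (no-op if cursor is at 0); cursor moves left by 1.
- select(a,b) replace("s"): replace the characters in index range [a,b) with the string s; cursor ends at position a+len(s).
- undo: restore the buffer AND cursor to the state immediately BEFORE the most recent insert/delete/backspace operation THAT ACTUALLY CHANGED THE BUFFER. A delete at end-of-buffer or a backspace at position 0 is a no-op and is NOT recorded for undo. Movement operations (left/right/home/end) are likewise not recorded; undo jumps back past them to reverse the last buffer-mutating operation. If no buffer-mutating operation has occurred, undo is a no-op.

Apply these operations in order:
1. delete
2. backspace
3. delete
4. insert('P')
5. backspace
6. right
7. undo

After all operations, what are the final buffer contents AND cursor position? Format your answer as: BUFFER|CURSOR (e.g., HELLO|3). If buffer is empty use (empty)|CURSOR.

Answer: PRKLS|1

Derivation:
After op 1 (delete): buf='FRKLS' cursor=0
After op 2 (backspace): buf='FRKLS' cursor=0
After op 3 (delete): buf='RKLS' cursor=0
After op 4 (insert('P')): buf='PRKLS' cursor=1
After op 5 (backspace): buf='RKLS' cursor=0
After op 6 (right): buf='RKLS' cursor=1
After op 7 (undo): buf='PRKLS' cursor=1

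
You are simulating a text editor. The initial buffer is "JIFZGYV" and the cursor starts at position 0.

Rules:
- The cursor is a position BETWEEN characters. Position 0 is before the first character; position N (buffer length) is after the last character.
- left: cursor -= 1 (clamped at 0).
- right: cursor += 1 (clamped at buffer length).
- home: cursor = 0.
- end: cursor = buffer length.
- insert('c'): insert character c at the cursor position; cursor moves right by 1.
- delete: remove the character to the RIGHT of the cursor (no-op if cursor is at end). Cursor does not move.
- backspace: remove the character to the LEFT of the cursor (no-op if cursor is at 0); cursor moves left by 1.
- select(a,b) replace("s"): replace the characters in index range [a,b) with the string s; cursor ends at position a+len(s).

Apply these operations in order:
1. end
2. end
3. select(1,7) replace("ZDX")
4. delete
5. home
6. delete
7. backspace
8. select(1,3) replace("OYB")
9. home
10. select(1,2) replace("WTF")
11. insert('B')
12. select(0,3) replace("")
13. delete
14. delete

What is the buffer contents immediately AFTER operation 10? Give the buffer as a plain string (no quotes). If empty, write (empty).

Answer: ZWTFYB

Derivation:
After op 1 (end): buf='JIFZGYV' cursor=7
After op 2 (end): buf='JIFZGYV' cursor=7
After op 3 (select(1,7) replace("ZDX")): buf='JZDX' cursor=4
After op 4 (delete): buf='JZDX' cursor=4
After op 5 (home): buf='JZDX' cursor=0
After op 6 (delete): buf='ZDX' cursor=0
After op 7 (backspace): buf='ZDX' cursor=0
After op 8 (select(1,3) replace("OYB")): buf='ZOYB' cursor=4
After op 9 (home): buf='ZOYB' cursor=0
After op 10 (select(1,2) replace("WTF")): buf='ZWTFYB' cursor=4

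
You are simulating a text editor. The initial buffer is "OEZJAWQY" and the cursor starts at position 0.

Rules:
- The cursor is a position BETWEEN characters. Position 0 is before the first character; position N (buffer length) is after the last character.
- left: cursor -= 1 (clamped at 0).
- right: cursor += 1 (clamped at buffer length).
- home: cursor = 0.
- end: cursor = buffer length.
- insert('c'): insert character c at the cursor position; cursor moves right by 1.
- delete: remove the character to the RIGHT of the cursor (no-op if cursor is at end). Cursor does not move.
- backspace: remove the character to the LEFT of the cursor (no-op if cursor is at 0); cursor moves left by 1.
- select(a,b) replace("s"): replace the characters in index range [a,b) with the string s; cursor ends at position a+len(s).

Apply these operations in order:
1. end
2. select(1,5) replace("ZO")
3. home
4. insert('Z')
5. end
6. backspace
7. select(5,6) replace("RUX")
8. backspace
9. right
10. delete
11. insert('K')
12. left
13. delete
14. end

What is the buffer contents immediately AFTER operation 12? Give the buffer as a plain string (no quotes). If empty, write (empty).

After op 1 (end): buf='OEZJAWQY' cursor=8
After op 2 (select(1,5) replace("ZO")): buf='OZOWQY' cursor=3
After op 3 (home): buf='OZOWQY' cursor=0
After op 4 (insert('Z')): buf='ZOZOWQY' cursor=1
After op 5 (end): buf='ZOZOWQY' cursor=7
After op 6 (backspace): buf='ZOZOWQ' cursor=6
After op 7 (select(5,6) replace("RUX")): buf='ZOZOWRUX' cursor=8
After op 8 (backspace): buf='ZOZOWRU' cursor=7
After op 9 (right): buf='ZOZOWRU' cursor=7
After op 10 (delete): buf='ZOZOWRU' cursor=7
After op 11 (insert('K')): buf='ZOZOWRUK' cursor=8
After op 12 (left): buf='ZOZOWRUK' cursor=7

Answer: ZOZOWRUK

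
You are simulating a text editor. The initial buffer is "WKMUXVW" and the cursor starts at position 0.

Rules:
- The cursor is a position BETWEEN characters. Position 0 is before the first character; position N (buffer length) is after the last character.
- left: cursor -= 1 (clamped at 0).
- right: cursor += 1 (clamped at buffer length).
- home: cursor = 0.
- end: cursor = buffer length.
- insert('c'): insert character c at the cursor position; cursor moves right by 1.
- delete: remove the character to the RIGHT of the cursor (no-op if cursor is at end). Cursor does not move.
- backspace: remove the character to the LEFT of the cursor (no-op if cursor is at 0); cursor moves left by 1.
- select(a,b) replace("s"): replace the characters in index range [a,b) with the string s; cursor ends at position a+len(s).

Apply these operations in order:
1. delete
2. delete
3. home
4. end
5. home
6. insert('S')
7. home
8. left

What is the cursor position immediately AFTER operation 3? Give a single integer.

Answer: 0

Derivation:
After op 1 (delete): buf='KMUXVW' cursor=0
After op 2 (delete): buf='MUXVW' cursor=0
After op 3 (home): buf='MUXVW' cursor=0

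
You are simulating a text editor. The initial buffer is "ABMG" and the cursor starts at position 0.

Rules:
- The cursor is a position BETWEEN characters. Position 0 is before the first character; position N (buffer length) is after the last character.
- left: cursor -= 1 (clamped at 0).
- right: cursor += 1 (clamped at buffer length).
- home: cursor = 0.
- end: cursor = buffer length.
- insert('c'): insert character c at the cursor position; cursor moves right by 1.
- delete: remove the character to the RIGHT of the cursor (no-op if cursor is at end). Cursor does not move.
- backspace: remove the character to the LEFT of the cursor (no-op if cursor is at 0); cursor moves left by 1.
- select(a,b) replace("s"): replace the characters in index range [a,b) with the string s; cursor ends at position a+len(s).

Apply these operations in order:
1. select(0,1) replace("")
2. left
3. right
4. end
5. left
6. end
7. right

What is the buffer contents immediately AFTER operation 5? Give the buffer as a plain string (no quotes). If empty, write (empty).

Answer: BMG

Derivation:
After op 1 (select(0,1) replace("")): buf='BMG' cursor=0
After op 2 (left): buf='BMG' cursor=0
After op 3 (right): buf='BMG' cursor=1
After op 4 (end): buf='BMG' cursor=3
After op 5 (left): buf='BMG' cursor=2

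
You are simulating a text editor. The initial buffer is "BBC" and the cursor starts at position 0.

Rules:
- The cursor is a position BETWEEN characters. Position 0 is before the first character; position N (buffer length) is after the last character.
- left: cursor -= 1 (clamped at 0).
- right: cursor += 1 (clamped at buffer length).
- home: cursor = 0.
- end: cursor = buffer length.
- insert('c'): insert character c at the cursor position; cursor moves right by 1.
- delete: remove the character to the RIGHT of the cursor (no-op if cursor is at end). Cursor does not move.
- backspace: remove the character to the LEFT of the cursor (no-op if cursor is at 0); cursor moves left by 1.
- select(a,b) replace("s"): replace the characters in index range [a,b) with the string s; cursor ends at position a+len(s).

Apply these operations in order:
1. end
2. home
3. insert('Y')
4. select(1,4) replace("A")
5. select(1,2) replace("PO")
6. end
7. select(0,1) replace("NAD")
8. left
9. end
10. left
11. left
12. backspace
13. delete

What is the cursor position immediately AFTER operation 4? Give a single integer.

After op 1 (end): buf='BBC' cursor=3
After op 2 (home): buf='BBC' cursor=0
After op 3 (insert('Y')): buf='YBBC' cursor=1
After op 4 (select(1,4) replace("A")): buf='YA' cursor=2

Answer: 2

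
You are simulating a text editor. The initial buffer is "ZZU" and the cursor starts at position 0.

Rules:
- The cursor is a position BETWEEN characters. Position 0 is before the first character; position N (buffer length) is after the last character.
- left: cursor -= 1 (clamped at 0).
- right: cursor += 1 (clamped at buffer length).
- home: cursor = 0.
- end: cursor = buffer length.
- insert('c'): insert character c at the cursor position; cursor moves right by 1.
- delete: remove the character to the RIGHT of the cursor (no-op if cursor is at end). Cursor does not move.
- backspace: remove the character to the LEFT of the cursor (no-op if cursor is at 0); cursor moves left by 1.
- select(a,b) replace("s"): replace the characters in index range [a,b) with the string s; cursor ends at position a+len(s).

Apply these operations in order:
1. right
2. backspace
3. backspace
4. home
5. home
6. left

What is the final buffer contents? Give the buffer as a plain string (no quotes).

After op 1 (right): buf='ZZU' cursor=1
After op 2 (backspace): buf='ZU' cursor=0
After op 3 (backspace): buf='ZU' cursor=0
After op 4 (home): buf='ZU' cursor=0
After op 5 (home): buf='ZU' cursor=0
After op 6 (left): buf='ZU' cursor=0

Answer: ZU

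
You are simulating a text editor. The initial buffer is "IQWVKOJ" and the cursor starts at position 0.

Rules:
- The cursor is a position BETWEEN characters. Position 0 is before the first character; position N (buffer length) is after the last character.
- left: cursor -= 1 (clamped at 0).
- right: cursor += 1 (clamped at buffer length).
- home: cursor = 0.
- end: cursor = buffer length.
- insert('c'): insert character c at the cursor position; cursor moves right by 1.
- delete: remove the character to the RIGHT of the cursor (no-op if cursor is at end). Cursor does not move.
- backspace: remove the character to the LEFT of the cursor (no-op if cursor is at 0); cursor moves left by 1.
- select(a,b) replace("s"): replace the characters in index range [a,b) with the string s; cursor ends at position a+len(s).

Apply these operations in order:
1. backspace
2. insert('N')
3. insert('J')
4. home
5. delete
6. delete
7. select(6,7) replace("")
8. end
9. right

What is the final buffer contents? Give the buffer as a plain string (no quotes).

After op 1 (backspace): buf='IQWVKOJ' cursor=0
After op 2 (insert('N')): buf='NIQWVKOJ' cursor=1
After op 3 (insert('J')): buf='NJIQWVKOJ' cursor=2
After op 4 (home): buf='NJIQWVKOJ' cursor=0
After op 5 (delete): buf='JIQWVKOJ' cursor=0
After op 6 (delete): buf='IQWVKOJ' cursor=0
After op 7 (select(6,7) replace("")): buf='IQWVKO' cursor=6
After op 8 (end): buf='IQWVKO' cursor=6
After op 9 (right): buf='IQWVKO' cursor=6

Answer: IQWVKO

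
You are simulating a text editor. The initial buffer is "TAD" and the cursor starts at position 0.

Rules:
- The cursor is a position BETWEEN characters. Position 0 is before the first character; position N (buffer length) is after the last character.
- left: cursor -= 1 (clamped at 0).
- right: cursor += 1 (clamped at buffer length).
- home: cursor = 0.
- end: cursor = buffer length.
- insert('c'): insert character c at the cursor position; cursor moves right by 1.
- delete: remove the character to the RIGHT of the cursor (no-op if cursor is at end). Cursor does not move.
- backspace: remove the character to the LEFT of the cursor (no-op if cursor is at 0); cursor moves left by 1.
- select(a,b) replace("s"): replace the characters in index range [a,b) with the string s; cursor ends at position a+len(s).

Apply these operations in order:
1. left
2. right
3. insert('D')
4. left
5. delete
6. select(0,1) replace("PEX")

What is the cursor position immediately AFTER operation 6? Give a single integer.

After op 1 (left): buf='TAD' cursor=0
After op 2 (right): buf='TAD' cursor=1
After op 3 (insert('D')): buf='TDAD' cursor=2
After op 4 (left): buf='TDAD' cursor=1
After op 5 (delete): buf='TAD' cursor=1
After op 6 (select(0,1) replace("PEX")): buf='PEXAD' cursor=3

Answer: 3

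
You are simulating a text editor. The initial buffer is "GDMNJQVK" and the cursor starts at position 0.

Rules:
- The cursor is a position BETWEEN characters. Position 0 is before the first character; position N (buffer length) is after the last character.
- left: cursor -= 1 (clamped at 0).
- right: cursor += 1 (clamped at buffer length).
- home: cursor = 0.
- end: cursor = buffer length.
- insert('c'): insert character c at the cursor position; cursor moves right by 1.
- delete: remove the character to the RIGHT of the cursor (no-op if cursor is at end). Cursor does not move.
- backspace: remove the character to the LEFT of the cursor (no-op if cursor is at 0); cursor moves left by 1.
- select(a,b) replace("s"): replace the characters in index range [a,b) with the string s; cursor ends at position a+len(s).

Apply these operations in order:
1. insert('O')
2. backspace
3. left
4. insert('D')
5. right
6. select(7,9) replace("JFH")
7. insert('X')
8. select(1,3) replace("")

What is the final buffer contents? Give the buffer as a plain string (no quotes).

After op 1 (insert('O')): buf='OGDMNJQVK' cursor=1
After op 2 (backspace): buf='GDMNJQVK' cursor=0
After op 3 (left): buf='GDMNJQVK' cursor=0
After op 4 (insert('D')): buf='DGDMNJQVK' cursor=1
After op 5 (right): buf='DGDMNJQVK' cursor=2
After op 6 (select(7,9) replace("JFH")): buf='DGDMNJQJFH' cursor=10
After op 7 (insert('X')): buf='DGDMNJQJFHX' cursor=11
After op 8 (select(1,3) replace("")): buf='DMNJQJFHX' cursor=1

Answer: DMNJQJFHX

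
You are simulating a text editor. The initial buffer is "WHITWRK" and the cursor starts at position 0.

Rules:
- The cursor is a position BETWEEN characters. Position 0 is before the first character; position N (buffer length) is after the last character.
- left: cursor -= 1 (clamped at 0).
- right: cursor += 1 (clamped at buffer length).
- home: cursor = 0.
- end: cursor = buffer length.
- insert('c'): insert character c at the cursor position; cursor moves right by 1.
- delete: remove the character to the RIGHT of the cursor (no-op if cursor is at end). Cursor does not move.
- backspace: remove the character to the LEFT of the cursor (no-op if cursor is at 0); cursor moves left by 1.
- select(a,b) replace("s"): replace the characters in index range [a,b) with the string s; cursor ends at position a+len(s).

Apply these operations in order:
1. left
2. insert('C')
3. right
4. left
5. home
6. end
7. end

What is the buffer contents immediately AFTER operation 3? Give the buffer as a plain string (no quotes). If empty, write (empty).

After op 1 (left): buf='WHITWRK' cursor=0
After op 2 (insert('C')): buf='CWHITWRK' cursor=1
After op 3 (right): buf='CWHITWRK' cursor=2

Answer: CWHITWRK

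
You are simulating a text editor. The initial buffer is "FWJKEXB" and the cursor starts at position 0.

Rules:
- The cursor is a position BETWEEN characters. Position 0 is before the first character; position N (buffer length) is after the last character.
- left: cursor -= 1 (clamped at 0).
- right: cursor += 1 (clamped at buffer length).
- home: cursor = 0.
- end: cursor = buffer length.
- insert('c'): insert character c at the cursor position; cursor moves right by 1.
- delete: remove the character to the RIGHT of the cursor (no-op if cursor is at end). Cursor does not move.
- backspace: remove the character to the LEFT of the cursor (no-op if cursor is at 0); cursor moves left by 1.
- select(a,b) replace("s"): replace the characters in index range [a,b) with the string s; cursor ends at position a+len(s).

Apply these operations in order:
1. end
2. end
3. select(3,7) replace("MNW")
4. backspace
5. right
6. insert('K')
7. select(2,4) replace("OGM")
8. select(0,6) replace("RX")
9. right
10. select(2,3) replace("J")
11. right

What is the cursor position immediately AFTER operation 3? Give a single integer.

Answer: 6

Derivation:
After op 1 (end): buf='FWJKEXB' cursor=7
After op 2 (end): buf='FWJKEXB' cursor=7
After op 3 (select(3,7) replace("MNW")): buf='FWJMNW' cursor=6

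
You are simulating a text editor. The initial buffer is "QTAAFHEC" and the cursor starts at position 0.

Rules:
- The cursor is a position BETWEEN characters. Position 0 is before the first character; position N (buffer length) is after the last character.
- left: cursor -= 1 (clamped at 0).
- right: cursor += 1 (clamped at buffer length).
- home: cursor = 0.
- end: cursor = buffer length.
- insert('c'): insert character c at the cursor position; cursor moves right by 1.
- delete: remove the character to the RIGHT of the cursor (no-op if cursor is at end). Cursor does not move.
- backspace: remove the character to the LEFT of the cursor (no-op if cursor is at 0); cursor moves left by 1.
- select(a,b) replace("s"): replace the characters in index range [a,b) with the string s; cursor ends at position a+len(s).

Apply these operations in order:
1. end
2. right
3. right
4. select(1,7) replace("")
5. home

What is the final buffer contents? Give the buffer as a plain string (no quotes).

After op 1 (end): buf='QTAAFHEC' cursor=8
After op 2 (right): buf='QTAAFHEC' cursor=8
After op 3 (right): buf='QTAAFHEC' cursor=8
After op 4 (select(1,7) replace("")): buf='QC' cursor=1
After op 5 (home): buf='QC' cursor=0

Answer: QC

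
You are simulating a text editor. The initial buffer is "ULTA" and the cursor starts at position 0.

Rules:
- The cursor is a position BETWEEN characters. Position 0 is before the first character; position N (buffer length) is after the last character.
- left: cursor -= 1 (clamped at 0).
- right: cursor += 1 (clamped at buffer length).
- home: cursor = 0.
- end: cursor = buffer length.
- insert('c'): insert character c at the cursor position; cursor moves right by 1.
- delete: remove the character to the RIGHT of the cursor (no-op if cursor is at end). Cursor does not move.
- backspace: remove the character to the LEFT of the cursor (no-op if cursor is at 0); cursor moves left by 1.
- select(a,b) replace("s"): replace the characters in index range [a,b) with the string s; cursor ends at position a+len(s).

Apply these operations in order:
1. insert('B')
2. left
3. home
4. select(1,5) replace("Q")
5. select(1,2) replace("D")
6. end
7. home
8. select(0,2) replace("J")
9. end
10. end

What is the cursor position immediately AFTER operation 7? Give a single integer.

After op 1 (insert('B')): buf='BULTA' cursor=1
After op 2 (left): buf='BULTA' cursor=0
After op 3 (home): buf='BULTA' cursor=0
After op 4 (select(1,5) replace("Q")): buf='BQ' cursor=2
After op 5 (select(1,2) replace("D")): buf='BD' cursor=2
After op 6 (end): buf='BD' cursor=2
After op 7 (home): buf='BD' cursor=0

Answer: 0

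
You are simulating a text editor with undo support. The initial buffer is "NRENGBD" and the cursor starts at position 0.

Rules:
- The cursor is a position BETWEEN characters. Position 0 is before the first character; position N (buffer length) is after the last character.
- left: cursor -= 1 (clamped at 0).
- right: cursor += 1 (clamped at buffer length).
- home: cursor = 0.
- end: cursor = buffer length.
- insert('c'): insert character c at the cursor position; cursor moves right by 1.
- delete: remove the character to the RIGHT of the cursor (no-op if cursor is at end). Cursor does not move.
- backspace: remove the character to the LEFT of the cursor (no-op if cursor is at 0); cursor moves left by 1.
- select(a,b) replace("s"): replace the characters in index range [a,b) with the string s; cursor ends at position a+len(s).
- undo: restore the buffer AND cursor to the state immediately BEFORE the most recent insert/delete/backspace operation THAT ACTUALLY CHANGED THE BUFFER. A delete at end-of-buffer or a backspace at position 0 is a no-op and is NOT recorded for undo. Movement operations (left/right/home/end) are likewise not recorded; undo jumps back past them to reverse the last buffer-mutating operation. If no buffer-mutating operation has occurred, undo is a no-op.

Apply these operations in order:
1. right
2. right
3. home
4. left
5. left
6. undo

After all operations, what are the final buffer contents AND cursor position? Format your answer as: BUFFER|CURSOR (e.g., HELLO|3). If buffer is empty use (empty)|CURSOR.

Answer: NRENGBD|0

Derivation:
After op 1 (right): buf='NRENGBD' cursor=1
After op 2 (right): buf='NRENGBD' cursor=2
After op 3 (home): buf='NRENGBD' cursor=0
After op 4 (left): buf='NRENGBD' cursor=0
After op 5 (left): buf='NRENGBD' cursor=0
After op 6 (undo): buf='NRENGBD' cursor=0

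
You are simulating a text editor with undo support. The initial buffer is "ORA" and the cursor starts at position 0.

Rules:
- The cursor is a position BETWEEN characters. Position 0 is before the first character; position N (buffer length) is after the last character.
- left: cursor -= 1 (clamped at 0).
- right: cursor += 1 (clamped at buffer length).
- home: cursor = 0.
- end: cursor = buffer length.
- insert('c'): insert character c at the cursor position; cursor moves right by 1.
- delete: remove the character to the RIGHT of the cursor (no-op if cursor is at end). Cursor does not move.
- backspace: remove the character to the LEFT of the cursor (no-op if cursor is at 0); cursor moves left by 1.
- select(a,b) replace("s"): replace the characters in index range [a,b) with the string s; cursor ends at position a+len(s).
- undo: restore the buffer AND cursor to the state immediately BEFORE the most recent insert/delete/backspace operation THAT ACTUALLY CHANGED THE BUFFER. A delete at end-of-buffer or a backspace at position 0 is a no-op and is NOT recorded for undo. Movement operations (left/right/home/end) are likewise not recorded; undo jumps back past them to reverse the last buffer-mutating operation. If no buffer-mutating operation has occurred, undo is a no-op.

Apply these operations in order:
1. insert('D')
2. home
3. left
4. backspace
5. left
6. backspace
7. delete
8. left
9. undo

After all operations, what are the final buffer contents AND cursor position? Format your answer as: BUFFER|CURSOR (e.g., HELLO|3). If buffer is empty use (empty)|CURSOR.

Answer: DORA|0

Derivation:
After op 1 (insert('D')): buf='DORA' cursor=1
After op 2 (home): buf='DORA' cursor=0
After op 3 (left): buf='DORA' cursor=0
After op 4 (backspace): buf='DORA' cursor=0
After op 5 (left): buf='DORA' cursor=0
After op 6 (backspace): buf='DORA' cursor=0
After op 7 (delete): buf='ORA' cursor=0
After op 8 (left): buf='ORA' cursor=0
After op 9 (undo): buf='DORA' cursor=0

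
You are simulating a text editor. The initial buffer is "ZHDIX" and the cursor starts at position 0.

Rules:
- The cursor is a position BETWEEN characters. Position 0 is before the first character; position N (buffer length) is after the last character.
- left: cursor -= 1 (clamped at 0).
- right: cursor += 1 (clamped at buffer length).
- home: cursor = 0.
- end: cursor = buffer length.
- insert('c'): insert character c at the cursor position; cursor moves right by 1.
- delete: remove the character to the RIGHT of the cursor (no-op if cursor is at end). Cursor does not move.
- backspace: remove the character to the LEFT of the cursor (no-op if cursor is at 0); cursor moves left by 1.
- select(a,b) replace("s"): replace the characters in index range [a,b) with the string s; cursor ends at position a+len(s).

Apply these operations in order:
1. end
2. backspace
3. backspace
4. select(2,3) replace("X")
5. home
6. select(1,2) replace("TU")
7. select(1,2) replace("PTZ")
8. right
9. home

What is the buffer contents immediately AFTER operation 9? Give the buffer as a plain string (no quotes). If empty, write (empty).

After op 1 (end): buf='ZHDIX' cursor=5
After op 2 (backspace): buf='ZHDI' cursor=4
After op 3 (backspace): buf='ZHD' cursor=3
After op 4 (select(2,3) replace("X")): buf='ZHX' cursor=3
After op 5 (home): buf='ZHX' cursor=0
After op 6 (select(1,2) replace("TU")): buf='ZTUX' cursor=3
After op 7 (select(1,2) replace("PTZ")): buf='ZPTZUX' cursor=4
After op 8 (right): buf='ZPTZUX' cursor=5
After op 9 (home): buf='ZPTZUX' cursor=0

Answer: ZPTZUX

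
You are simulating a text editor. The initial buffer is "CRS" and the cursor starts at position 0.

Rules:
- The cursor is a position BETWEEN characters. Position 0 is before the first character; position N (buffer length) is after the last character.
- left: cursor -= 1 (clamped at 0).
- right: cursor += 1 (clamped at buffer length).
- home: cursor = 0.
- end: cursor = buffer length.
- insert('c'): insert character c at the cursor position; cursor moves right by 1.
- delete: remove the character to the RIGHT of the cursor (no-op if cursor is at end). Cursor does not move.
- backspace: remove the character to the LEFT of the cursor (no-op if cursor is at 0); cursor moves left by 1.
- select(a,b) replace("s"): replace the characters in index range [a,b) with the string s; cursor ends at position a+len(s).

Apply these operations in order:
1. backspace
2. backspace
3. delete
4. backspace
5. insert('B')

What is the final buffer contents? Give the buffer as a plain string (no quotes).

After op 1 (backspace): buf='CRS' cursor=0
After op 2 (backspace): buf='CRS' cursor=0
After op 3 (delete): buf='RS' cursor=0
After op 4 (backspace): buf='RS' cursor=0
After op 5 (insert('B')): buf='BRS' cursor=1

Answer: BRS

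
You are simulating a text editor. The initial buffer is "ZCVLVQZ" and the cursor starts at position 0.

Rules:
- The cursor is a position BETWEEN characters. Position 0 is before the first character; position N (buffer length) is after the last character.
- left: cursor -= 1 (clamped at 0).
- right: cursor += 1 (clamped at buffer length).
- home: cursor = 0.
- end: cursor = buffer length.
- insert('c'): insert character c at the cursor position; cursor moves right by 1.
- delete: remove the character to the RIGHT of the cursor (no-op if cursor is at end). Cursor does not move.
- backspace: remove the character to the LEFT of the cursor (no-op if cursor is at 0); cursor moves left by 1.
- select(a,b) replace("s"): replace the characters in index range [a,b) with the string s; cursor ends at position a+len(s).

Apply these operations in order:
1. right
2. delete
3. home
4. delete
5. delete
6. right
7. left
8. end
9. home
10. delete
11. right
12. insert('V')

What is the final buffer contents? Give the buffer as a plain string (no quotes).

Answer: VVQZ

Derivation:
After op 1 (right): buf='ZCVLVQZ' cursor=1
After op 2 (delete): buf='ZVLVQZ' cursor=1
After op 3 (home): buf='ZVLVQZ' cursor=0
After op 4 (delete): buf='VLVQZ' cursor=0
After op 5 (delete): buf='LVQZ' cursor=0
After op 6 (right): buf='LVQZ' cursor=1
After op 7 (left): buf='LVQZ' cursor=0
After op 8 (end): buf='LVQZ' cursor=4
After op 9 (home): buf='LVQZ' cursor=0
After op 10 (delete): buf='VQZ' cursor=0
After op 11 (right): buf='VQZ' cursor=1
After op 12 (insert('V')): buf='VVQZ' cursor=2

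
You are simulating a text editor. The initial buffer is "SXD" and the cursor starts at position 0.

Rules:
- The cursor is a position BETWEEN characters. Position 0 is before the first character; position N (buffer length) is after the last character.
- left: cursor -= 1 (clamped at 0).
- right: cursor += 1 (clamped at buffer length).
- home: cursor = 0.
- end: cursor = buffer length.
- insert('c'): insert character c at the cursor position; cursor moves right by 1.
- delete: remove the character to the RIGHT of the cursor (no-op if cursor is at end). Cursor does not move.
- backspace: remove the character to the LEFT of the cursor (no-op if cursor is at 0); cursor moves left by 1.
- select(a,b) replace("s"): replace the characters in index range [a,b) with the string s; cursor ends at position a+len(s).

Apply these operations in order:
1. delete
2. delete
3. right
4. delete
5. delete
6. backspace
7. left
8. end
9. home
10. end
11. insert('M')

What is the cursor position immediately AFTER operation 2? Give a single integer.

After op 1 (delete): buf='XD' cursor=0
After op 2 (delete): buf='D' cursor=0

Answer: 0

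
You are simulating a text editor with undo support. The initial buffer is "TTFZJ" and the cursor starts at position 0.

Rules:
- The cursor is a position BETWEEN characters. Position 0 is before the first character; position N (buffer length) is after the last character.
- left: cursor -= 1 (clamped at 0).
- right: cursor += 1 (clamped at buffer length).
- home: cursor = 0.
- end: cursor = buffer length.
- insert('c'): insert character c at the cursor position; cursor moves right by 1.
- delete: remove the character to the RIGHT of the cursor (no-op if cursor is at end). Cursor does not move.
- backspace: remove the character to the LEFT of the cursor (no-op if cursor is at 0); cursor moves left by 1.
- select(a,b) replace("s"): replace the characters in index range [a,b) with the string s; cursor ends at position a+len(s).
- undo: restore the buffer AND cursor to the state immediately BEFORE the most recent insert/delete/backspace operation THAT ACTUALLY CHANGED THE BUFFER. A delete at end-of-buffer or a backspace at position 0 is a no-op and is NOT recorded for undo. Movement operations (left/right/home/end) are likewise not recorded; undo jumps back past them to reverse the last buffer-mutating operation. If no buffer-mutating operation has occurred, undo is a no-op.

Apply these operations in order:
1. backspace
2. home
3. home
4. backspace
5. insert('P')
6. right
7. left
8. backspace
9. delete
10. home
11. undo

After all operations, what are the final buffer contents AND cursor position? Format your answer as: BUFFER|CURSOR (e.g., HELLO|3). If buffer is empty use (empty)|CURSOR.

Answer: TTFZJ|0

Derivation:
After op 1 (backspace): buf='TTFZJ' cursor=0
After op 2 (home): buf='TTFZJ' cursor=0
After op 3 (home): buf='TTFZJ' cursor=0
After op 4 (backspace): buf='TTFZJ' cursor=0
After op 5 (insert('P')): buf='PTTFZJ' cursor=1
After op 6 (right): buf='PTTFZJ' cursor=2
After op 7 (left): buf='PTTFZJ' cursor=1
After op 8 (backspace): buf='TTFZJ' cursor=0
After op 9 (delete): buf='TFZJ' cursor=0
After op 10 (home): buf='TFZJ' cursor=0
After op 11 (undo): buf='TTFZJ' cursor=0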